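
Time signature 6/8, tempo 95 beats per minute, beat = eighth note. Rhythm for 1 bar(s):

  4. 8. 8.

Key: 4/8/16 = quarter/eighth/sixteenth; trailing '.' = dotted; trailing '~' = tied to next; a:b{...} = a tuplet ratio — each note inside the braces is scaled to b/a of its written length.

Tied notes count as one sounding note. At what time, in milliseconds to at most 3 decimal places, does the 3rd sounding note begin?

1. 0.0ms @ 0 + 1894.737ms (3)
2. 1894.737ms @ 3 + 947.368ms (3/2)
3. 2842.105ms @ 9/2 + 947.368ms (3/2)

note 3 onset = 9/2b = 2842.105ms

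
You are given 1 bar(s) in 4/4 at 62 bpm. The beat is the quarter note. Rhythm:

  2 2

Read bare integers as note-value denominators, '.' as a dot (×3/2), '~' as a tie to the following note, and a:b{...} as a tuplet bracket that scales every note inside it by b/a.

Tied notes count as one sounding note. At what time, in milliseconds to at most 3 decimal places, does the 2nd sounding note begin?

1. 0.0ms @ 0 + 1935.484ms (2)
2. 1935.484ms @ 2 + 1935.484ms (2)

note 2 onset = 2b = 1935.484ms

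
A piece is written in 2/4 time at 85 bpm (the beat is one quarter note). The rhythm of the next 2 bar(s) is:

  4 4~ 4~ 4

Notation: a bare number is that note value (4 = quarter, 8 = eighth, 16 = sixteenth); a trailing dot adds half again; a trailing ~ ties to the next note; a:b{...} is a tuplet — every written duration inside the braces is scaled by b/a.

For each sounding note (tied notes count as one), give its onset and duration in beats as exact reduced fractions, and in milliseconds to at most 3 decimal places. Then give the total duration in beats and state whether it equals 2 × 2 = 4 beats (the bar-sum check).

1) 0.0ms=0b +705.882ms=1b
2) 705.882ms=1b +2117.647ms=3b
Σ=4b of 4 (85bpm 2/4) — PASS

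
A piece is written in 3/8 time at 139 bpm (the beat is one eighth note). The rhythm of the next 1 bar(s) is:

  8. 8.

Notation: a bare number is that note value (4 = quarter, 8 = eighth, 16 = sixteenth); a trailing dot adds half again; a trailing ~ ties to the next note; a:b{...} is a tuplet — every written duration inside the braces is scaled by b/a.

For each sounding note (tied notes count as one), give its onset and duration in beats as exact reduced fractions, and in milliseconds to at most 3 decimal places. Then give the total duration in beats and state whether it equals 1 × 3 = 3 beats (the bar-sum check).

1) 0.0ms=0b +647.482ms=3/2b
2) 647.482ms=3/2b +647.482ms=3/2b
Σ=3b of 3 (139bpm 3/8) — PASS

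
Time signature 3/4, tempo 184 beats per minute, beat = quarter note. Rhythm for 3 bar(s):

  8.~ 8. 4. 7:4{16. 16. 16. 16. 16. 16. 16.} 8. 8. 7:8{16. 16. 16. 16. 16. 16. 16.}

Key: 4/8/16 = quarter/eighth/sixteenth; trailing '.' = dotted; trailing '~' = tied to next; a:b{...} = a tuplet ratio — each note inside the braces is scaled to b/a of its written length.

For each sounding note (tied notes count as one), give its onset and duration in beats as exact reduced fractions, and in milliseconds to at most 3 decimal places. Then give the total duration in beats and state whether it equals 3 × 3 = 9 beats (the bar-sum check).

1) 0.0ms=0b +489.13ms=3/2b
2) 489.13ms=3/2b +489.13ms=3/2b
3) 978.261ms=3b +69.876ms=3/14b
4) 1048.137ms=45/14b +69.876ms=3/14b
5) 1118.012ms=24/7b +69.876ms=3/14b
6) 1187.888ms=51/14b +69.876ms=3/14b
7) 1257.764ms=27/7b +69.876ms=3/14b
8) 1327.64ms=57/14b +69.876ms=3/14b
9) 1397.516ms=30/7b +69.876ms=3/14b
10) 1467.391ms=9/2b +244.565ms=3/4b
11) 1711.957ms=21/4b +244.565ms=3/4b
12) 1956.522ms=6b +139.752ms=3/7b
13) 2096.273ms=45/7b +139.752ms=3/7b
14) 2236.025ms=48/7b +139.752ms=3/7b
15) 2375.776ms=51/7b +139.752ms=3/7b
16) 2515.528ms=54/7b +139.752ms=3/7b
17) 2655.28ms=57/7b +139.752ms=3/7b
18) 2795.031ms=60/7b +139.752ms=3/7b
Σ=9b of 9 (184bpm 3/4) — PASS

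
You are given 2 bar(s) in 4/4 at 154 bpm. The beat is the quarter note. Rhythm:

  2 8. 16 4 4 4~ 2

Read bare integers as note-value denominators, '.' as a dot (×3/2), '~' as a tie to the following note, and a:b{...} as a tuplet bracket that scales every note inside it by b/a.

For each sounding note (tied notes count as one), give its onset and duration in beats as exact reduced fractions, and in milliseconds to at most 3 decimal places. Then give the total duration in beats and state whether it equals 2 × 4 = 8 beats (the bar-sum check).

1) 0.0ms=0b +779.221ms=2b
2) 779.221ms=2b +292.208ms=3/4b
3) 1071.429ms=11/4b +97.403ms=1/4b
4) 1168.831ms=3b +389.61ms=1b
5) 1558.442ms=4b +389.61ms=1b
6) 1948.052ms=5b +1168.831ms=3b
Σ=8b of 8 (154bpm 4/4) — PASS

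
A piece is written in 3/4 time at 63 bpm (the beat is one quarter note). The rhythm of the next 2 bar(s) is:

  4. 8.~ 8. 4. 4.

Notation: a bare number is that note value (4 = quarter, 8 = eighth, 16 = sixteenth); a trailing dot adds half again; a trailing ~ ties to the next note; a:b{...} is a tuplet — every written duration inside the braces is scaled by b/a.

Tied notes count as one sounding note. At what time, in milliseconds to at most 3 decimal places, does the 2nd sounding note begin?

1. 0.0ms @ 0 + 1428.571ms (3/2)
2. 1428.571ms @ 3/2 + 1428.571ms (3/2)
3. 2857.143ms @ 3 + 1428.571ms (3/2)
4. 4285.714ms @ 9/2 + 1428.571ms (3/2)

note 2 onset = 3/2b = 1428.571ms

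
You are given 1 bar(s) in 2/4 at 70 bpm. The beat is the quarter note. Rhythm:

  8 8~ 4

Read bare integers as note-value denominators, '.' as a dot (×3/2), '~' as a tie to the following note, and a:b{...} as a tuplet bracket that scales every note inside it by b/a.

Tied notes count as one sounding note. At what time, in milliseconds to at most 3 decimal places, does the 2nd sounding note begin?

note 2 onset = 1/2b = 428.571ms

1. 0.0ms @ 0 + 428.571ms (1/2)
2. 428.571ms @ 1/2 + 1285.714ms (3/2)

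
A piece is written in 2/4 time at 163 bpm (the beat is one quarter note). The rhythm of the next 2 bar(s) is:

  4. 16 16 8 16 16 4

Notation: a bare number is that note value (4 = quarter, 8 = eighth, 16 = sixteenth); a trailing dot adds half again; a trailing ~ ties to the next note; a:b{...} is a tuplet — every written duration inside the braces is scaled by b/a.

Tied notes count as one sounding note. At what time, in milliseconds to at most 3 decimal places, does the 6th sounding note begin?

1. 0.0ms @ 0 + 552.147ms (3/2)
2. 552.147ms @ 3/2 + 92.025ms (1/4)
3. 644.172ms @ 7/4 + 92.025ms (1/4)
4. 736.196ms @ 2 + 184.049ms (1/2)
5. 920.245ms @ 5/2 + 92.025ms (1/4)
6. 1012.27ms @ 11/4 + 92.025ms (1/4)
7. 1104.294ms @ 3 + 368.098ms (1)

note 6 onset = 11/4b = 1012.27ms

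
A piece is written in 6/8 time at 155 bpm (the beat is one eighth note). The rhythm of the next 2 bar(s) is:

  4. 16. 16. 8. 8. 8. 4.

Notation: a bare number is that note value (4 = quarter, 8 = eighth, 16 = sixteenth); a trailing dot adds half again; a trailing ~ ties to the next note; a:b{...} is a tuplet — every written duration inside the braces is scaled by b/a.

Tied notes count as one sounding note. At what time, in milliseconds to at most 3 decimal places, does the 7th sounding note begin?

note 7 onset = 9b = 3483.871ms

1. 0.0ms @ 0 + 1161.29ms (3)
2. 1161.29ms @ 3 + 290.323ms (3/4)
3. 1451.613ms @ 15/4 + 290.323ms (3/4)
4. 1741.935ms @ 9/2 + 580.645ms (3/2)
5. 2322.581ms @ 6 + 580.645ms (3/2)
6. 2903.226ms @ 15/2 + 580.645ms (3/2)
7. 3483.871ms @ 9 + 1161.29ms (3)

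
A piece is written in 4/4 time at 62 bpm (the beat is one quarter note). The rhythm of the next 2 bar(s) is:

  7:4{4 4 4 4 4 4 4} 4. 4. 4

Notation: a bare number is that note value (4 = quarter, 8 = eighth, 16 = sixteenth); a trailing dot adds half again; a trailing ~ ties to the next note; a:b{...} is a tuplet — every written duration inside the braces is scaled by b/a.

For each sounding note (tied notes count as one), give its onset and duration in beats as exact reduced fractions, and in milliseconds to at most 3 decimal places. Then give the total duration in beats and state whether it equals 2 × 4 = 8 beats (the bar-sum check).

1) 0.0ms=0b +552.995ms=4/7b
2) 552.995ms=4/7b +552.995ms=4/7b
3) 1105.991ms=8/7b +552.995ms=4/7b
4) 1658.986ms=12/7b +552.995ms=4/7b
5) 2211.982ms=16/7b +552.995ms=4/7b
6) 2764.977ms=20/7b +552.995ms=4/7b
7) 3317.972ms=24/7b +552.995ms=4/7b
8) 3870.968ms=4b +1451.613ms=3/2b
9) 5322.581ms=11/2b +1451.613ms=3/2b
10) 6774.194ms=7b +967.742ms=1b
Σ=8b of 8 (62bpm 4/4) — PASS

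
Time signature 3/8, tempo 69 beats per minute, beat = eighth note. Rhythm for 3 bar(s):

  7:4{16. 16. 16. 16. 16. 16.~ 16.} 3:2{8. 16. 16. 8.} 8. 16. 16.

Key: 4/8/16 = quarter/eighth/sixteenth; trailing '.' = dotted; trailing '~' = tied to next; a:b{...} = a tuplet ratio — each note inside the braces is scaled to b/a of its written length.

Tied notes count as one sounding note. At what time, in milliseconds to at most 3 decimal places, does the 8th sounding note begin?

1. 0.0ms @ 0 + 372.671ms (3/7)
2. 372.671ms @ 3/7 + 372.671ms (3/7)
3. 745.342ms @ 6/7 + 372.671ms (3/7)
4. 1118.012ms @ 9/7 + 372.671ms (3/7)
5. 1490.683ms @ 12/7 + 372.671ms (3/7)
6. 1863.354ms @ 15/7 + 745.342ms (6/7)
7. 2608.696ms @ 3 + 869.565ms (1)
8. 3478.261ms @ 4 + 434.783ms (1/2)
9. 3913.043ms @ 9/2 + 434.783ms (1/2)
10. 4347.826ms @ 5 + 869.565ms (1)
11. 5217.391ms @ 6 + 1304.348ms (3/2)
12. 6521.739ms @ 15/2 + 652.174ms (3/4)
13. 7173.913ms @ 33/4 + 652.174ms (3/4)

note 8 onset = 4b = 3478.261ms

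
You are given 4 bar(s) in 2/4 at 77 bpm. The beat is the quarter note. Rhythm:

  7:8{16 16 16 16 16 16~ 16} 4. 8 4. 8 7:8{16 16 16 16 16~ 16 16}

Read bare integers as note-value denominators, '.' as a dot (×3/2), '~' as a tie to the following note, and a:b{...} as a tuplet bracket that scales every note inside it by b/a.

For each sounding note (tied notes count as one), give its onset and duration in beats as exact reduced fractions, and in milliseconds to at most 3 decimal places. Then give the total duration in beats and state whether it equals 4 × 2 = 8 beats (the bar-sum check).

1) 0.0ms=0b +222.635ms=2/7b
2) 222.635ms=2/7b +222.635ms=2/7b
3) 445.269ms=4/7b +222.635ms=2/7b
4) 667.904ms=6/7b +222.635ms=2/7b
5) 890.538ms=8/7b +222.635ms=2/7b
6) 1113.173ms=10/7b +445.269ms=4/7b
7) 1558.442ms=2b +1168.831ms=3/2b
8) 2727.273ms=7/2b +389.61ms=1/2b
9) 3116.883ms=4b +1168.831ms=3/2b
10) 4285.714ms=11/2b +389.61ms=1/2b
11) 4675.325ms=6b +222.635ms=2/7b
12) 4897.959ms=44/7b +222.635ms=2/7b
13) 5120.594ms=46/7b +222.635ms=2/7b
14) 5343.228ms=48/7b +222.635ms=2/7b
15) 5565.863ms=50/7b +445.269ms=4/7b
16) 6011.132ms=54/7b +222.635ms=2/7b
Σ=8b of 8 (77bpm 2/4) — PASS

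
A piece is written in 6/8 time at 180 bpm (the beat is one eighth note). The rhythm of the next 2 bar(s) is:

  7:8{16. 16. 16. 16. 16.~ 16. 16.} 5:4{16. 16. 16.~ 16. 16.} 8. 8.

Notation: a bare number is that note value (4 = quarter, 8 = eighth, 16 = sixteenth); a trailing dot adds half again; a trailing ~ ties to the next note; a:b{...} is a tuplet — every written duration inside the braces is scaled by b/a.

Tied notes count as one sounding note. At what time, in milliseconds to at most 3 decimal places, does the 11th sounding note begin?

note 11 onset = 9b = 3000.0ms

1. 0.0ms @ 0 + 285.714ms (6/7)
2. 285.714ms @ 6/7 + 285.714ms (6/7)
3. 571.429ms @ 12/7 + 285.714ms (6/7)
4. 857.143ms @ 18/7 + 285.714ms (6/7)
5. 1142.857ms @ 24/7 + 571.429ms (12/7)
6. 1714.286ms @ 36/7 + 285.714ms (6/7)
7. 2000.0ms @ 6 + 200.0ms (3/5)
8. 2200.0ms @ 33/5 + 200.0ms (3/5)
9. 2400.0ms @ 36/5 + 400.0ms (6/5)
10. 2800.0ms @ 42/5 + 200.0ms (3/5)
11. 3000.0ms @ 9 + 500.0ms (3/2)
12. 3500.0ms @ 21/2 + 500.0ms (3/2)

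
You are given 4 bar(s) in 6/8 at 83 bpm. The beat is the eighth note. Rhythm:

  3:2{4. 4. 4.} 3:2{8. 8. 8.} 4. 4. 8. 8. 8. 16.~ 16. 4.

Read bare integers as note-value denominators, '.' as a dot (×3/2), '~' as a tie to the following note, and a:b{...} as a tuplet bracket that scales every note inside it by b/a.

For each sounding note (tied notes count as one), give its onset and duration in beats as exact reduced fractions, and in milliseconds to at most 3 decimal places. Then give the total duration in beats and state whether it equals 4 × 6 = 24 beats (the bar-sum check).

1) 0.0ms=0b +1445.783ms=2b
2) 1445.783ms=2b +1445.783ms=2b
3) 2891.566ms=4b +1445.783ms=2b
4) 4337.349ms=6b +722.892ms=1b
5) 5060.241ms=7b +722.892ms=1b
6) 5783.133ms=8b +722.892ms=1b
7) 6506.024ms=9b +2168.675ms=3b
8) 8674.699ms=12b +2168.675ms=3b
9) 10843.373ms=15b +1084.337ms=3/2b
10) 11927.711ms=33/2b +1084.337ms=3/2b
11) 13012.048ms=18b +1084.337ms=3/2b
12) 14096.386ms=39/2b +1084.337ms=3/2b
13) 15180.723ms=21b +2168.675ms=3b
Σ=24b of 24 (83bpm 6/8) — PASS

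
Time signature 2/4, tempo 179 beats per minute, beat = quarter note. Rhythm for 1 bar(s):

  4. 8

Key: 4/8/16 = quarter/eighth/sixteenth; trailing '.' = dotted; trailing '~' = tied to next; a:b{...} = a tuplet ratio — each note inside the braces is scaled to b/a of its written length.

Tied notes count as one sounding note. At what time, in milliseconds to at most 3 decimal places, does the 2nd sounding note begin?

note 2 onset = 3/2b = 502.793ms

1. 0.0ms @ 0 + 502.793ms (3/2)
2. 502.793ms @ 3/2 + 167.598ms (1/2)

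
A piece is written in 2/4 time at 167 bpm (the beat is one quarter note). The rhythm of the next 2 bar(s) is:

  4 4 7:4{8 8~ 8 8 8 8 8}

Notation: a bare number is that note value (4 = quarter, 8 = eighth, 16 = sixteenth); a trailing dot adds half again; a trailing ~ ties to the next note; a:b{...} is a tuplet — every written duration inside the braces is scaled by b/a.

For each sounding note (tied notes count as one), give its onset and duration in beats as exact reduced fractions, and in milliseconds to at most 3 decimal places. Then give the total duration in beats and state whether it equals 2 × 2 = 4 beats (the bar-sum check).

1) 0.0ms=0b +359.281ms=1b
2) 359.281ms=1b +359.281ms=1b
3) 718.563ms=2b +102.652ms=2/7b
4) 821.215ms=16/7b +205.304ms=4/7b
5) 1026.518ms=20/7b +102.652ms=2/7b
6) 1129.17ms=22/7b +102.652ms=2/7b
7) 1231.822ms=24/7b +102.652ms=2/7b
8) 1334.474ms=26/7b +102.652ms=2/7b
Σ=4b of 4 (167bpm 2/4) — PASS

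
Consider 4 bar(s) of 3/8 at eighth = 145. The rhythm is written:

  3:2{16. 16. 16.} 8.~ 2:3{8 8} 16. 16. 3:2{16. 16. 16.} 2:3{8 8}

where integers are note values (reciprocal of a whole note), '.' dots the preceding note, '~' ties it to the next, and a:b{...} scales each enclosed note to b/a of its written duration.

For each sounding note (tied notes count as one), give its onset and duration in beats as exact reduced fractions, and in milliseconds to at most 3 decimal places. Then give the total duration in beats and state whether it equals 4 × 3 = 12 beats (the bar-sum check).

1) 0.0ms=0b +206.897ms=1/2b
2) 206.897ms=1/2b +206.897ms=1/2b
3) 413.793ms=1b +206.897ms=1/2b
4) 620.69ms=3/2b +1241.379ms=3b
5) 1862.069ms=9/2b +620.69ms=3/2b
6) 2482.759ms=6b +310.345ms=3/4b
7) 2793.103ms=27/4b +310.345ms=3/4b
8) 3103.448ms=15/2b +206.897ms=1/2b
9) 3310.345ms=8b +206.897ms=1/2b
10) 3517.241ms=17/2b +206.897ms=1/2b
11) 3724.138ms=9b +620.69ms=3/2b
12) 4344.828ms=21/2b +620.69ms=3/2b
Σ=12b of 12 (145bpm 3/8) — PASS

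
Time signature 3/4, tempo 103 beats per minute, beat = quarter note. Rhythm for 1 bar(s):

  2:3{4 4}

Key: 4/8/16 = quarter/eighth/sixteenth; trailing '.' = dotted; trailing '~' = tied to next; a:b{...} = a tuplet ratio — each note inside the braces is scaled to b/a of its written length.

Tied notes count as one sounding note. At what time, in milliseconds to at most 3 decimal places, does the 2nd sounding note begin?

note 2 onset = 3/2b = 873.786ms

1. 0.0ms @ 0 + 873.786ms (3/2)
2. 873.786ms @ 3/2 + 873.786ms (3/2)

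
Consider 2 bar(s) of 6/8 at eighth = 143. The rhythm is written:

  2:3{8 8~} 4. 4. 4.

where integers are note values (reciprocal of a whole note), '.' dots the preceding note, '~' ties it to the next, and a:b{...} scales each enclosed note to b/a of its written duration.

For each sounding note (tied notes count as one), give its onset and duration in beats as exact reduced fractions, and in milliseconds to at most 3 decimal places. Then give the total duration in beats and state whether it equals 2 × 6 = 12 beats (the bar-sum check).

1) 0.0ms=0b +629.371ms=3/2b
2) 629.371ms=3/2b +1888.112ms=9/2b
3) 2517.483ms=6b +1258.741ms=3b
4) 3776.224ms=9b +1258.741ms=3b
Σ=12b of 12 (143bpm 6/8) — PASS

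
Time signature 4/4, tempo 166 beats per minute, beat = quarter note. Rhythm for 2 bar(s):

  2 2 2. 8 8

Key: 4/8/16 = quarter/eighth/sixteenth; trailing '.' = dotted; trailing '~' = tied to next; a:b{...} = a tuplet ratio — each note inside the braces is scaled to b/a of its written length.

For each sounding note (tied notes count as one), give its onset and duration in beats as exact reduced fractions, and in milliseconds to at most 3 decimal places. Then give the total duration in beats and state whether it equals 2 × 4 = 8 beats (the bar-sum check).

1) 0.0ms=0b +722.892ms=2b
2) 722.892ms=2b +722.892ms=2b
3) 1445.783ms=4b +1084.337ms=3b
4) 2530.12ms=7b +180.723ms=1/2b
5) 2710.843ms=15/2b +180.723ms=1/2b
Σ=8b of 8 (166bpm 4/4) — PASS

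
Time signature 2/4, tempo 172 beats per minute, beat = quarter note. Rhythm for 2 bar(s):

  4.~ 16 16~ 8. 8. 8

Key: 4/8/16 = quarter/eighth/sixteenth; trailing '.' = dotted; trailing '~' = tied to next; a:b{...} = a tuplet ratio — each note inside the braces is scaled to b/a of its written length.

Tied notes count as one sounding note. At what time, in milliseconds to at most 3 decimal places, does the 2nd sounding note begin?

note 2 onset = 7/4b = 610.465ms

1. 0.0ms @ 0 + 610.465ms (7/4)
2. 610.465ms @ 7/4 + 348.837ms (1)
3. 959.302ms @ 11/4 + 261.628ms (3/4)
4. 1220.93ms @ 7/2 + 174.419ms (1/2)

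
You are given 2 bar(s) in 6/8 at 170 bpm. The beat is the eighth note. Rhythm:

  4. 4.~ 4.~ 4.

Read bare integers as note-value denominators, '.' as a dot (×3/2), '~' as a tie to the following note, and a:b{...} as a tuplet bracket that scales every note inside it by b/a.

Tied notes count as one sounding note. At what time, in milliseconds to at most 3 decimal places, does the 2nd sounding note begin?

1. 0.0ms @ 0 + 1058.824ms (3)
2. 1058.824ms @ 3 + 3176.471ms (9)

note 2 onset = 3b = 1058.824ms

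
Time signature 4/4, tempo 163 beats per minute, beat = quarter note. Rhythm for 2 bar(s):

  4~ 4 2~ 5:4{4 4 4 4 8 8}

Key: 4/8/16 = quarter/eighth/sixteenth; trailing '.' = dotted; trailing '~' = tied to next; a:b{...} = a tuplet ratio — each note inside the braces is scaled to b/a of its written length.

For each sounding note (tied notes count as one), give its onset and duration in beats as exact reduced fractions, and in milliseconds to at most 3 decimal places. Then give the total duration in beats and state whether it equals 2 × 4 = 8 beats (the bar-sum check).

1) 0.0ms=0b +736.196ms=2b
2) 736.196ms=2b +1030.675ms=14/5b
3) 1766.871ms=24/5b +294.479ms=4/5b
4) 2061.35ms=28/5b +294.479ms=4/5b
5) 2355.828ms=32/5b +294.479ms=4/5b
6) 2650.307ms=36/5b +147.239ms=2/5b
7) 2797.546ms=38/5b +147.239ms=2/5b
Σ=8b of 8 (163bpm 4/4) — PASS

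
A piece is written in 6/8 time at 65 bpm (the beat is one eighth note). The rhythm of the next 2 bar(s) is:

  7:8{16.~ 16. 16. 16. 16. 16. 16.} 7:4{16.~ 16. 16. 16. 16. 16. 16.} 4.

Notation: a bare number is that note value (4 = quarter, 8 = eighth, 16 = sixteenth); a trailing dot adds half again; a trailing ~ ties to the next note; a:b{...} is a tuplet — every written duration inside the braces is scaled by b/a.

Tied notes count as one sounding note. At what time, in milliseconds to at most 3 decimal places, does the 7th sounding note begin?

1. 0.0ms @ 0 + 1582.418ms (12/7)
2. 1582.418ms @ 12/7 + 791.209ms (6/7)
3. 2373.626ms @ 18/7 + 791.209ms (6/7)
4. 3164.835ms @ 24/7 + 791.209ms (6/7)
5. 3956.044ms @ 30/7 + 791.209ms (6/7)
6. 4747.253ms @ 36/7 + 791.209ms (6/7)
7. 5538.462ms @ 6 + 791.209ms (6/7)
8. 6329.67ms @ 48/7 + 395.604ms (3/7)
9. 6725.275ms @ 51/7 + 395.604ms (3/7)
10. 7120.879ms @ 54/7 + 395.604ms (3/7)
11. 7516.484ms @ 57/7 + 395.604ms (3/7)
12. 7912.088ms @ 60/7 + 395.604ms (3/7)
13. 8307.692ms @ 9 + 2769.231ms (3)

note 7 onset = 6b = 5538.462ms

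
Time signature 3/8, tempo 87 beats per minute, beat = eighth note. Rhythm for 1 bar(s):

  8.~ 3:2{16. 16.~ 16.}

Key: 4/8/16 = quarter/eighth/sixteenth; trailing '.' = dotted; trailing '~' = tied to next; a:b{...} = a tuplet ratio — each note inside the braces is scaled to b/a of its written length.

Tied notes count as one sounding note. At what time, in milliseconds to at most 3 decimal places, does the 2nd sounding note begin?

1. 0.0ms @ 0 + 1379.31ms (2)
2. 1379.31ms @ 2 + 689.655ms (1)

note 2 onset = 2b = 1379.31ms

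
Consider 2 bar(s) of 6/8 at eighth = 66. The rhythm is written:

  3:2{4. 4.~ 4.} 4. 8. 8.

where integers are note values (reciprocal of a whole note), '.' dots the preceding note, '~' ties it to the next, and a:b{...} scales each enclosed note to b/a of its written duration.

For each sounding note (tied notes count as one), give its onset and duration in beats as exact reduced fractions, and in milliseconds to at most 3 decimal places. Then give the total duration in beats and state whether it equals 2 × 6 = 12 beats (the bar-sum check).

1) 0.0ms=0b +1818.182ms=2b
2) 1818.182ms=2b +3636.364ms=4b
3) 5454.545ms=6b +2727.273ms=3b
4) 8181.818ms=9b +1363.636ms=3/2b
5) 9545.455ms=21/2b +1363.636ms=3/2b
Σ=12b of 12 (66bpm 6/8) — PASS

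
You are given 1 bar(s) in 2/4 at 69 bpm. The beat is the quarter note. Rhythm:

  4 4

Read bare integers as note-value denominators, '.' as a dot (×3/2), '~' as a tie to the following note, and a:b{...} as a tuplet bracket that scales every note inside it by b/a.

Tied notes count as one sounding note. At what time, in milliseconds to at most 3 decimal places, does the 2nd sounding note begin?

note 2 onset = 1b = 869.565ms

1. 0.0ms @ 0 + 869.565ms (1)
2. 869.565ms @ 1 + 869.565ms (1)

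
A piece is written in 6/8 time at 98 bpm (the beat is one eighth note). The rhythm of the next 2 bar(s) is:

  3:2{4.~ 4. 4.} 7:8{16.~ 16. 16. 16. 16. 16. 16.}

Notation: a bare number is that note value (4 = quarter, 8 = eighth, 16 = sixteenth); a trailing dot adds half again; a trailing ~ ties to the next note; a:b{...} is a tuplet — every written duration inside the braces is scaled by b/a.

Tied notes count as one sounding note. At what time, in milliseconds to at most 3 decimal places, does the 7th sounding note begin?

note 7 onset = 72/7b = 6297.376ms

1. 0.0ms @ 0 + 2448.98ms (4)
2. 2448.98ms @ 4 + 1224.49ms (2)
3. 3673.469ms @ 6 + 1049.563ms (12/7)
4. 4723.032ms @ 54/7 + 524.781ms (6/7)
5. 5247.813ms @ 60/7 + 524.781ms (6/7)
6. 5772.595ms @ 66/7 + 524.781ms (6/7)
7. 6297.376ms @ 72/7 + 524.781ms (6/7)
8. 6822.157ms @ 78/7 + 524.781ms (6/7)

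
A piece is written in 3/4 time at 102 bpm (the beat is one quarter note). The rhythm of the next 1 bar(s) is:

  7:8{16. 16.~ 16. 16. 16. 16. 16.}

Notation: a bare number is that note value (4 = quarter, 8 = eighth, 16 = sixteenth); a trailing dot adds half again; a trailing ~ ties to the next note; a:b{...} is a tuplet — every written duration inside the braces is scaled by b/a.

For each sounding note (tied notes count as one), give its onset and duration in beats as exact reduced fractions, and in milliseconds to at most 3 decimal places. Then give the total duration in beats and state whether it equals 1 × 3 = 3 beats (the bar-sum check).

1) 0.0ms=0b +252.101ms=3/7b
2) 252.101ms=3/7b +504.202ms=6/7b
3) 756.303ms=9/7b +252.101ms=3/7b
4) 1008.403ms=12/7b +252.101ms=3/7b
5) 1260.504ms=15/7b +252.101ms=3/7b
6) 1512.605ms=18/7b +252.101ms=3/7b
Σ=3b of 3 (102bpm 3/4) — PASS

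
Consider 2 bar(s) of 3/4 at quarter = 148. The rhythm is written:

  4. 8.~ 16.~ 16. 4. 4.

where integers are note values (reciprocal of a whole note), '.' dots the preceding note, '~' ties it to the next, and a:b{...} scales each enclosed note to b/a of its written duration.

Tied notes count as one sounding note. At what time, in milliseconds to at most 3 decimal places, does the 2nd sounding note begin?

note 2 onset = 3/2b = 608.108ms

1. 0.0ms @ 0 + 608.108ms (3/2)
2. 608.108ms @ 3/2 + 608.108ms (3/2)
3. 1216.216ms @ 3 + 608.108ms (3/2)
4. 1824.324ms @ 9/2 + 608.108ms (3/2)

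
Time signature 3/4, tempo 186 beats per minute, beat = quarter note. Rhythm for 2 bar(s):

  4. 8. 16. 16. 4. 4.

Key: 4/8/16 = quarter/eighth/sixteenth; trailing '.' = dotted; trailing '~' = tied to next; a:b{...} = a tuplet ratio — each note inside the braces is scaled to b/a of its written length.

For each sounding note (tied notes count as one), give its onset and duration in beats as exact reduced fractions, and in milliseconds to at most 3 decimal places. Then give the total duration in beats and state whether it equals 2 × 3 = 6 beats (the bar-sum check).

1) 0.0ms=0b +483.871ms=3/2b
2) 483.871ms=3/2b +241.935ms=3/4b
3) 725.806ms=9/4b +120.968ms=3/8b
4) 846.774ms=21/8b +120.968ms=3/8b
5) 967.742ms=3b +483.871ms=3/2b
6) 1451.613ms=9/2b +483.871ms=3/2b
Σ=6b of 6 (186bpm 3/4) — PASS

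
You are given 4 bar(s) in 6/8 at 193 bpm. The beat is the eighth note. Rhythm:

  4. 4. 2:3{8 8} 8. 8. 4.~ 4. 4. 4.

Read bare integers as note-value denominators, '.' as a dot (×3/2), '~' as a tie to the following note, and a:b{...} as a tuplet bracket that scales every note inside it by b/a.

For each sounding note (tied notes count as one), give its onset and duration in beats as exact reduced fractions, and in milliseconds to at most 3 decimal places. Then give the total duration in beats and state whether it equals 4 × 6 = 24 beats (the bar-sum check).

1) 0.0ms=0b +932.642ms=3b
2) 932.642ms=3b +932.642ms=3b
3) 1865.285ms=6b +466.321ms=3/2b
4) 2331.606ms=15/2b +466.321ms=3/2b
5) 2797.927ms=9b +466.321ms=3/2b
6) 3264.249ms=21/2b +466.321ms=3/2b
7) 3730.57ms=12b +1865.285ms=6b
8) 5595.855ms=18b +932.642ms=3b
9) 6528.497ms=21b +932.642ms=3b
Σ=24b of 24 (193bpm 6/8) — PASS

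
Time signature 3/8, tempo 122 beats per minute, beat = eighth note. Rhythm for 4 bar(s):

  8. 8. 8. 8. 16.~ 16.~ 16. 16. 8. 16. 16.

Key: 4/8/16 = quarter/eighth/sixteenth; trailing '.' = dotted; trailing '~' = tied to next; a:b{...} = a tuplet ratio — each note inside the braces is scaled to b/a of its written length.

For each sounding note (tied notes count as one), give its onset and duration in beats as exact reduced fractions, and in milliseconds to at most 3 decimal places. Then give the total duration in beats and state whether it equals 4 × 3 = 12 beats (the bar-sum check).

1) 0.0ms=0b +737.705ms=3/2b
2) 737.705ms=3/2b +737.705ms=3/2b
3) 1475.41ms=3b +737.705ms=3/2b
4) 2213.115ms=9/2b +737.705ms=3/2b
5) 2950.82ms=6b +1106.557ms=9/4b
6) 4057.377ms=33/4b +368.852ms=3/4b
7) 4426.23ms=9b +737.705ms=3/2b
8) 5163.934ms=21/2b +368.852ms=3/4b
9) 5532.787ms=45/4b +368.852ms=3/4b
Σ=12b of 12 (122bpm 3/8) — PASS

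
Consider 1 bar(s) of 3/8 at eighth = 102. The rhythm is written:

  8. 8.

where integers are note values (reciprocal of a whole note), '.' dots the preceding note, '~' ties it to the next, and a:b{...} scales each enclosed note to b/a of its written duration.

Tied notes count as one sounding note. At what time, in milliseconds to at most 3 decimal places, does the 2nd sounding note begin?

1. 0.0ms @ 0 + 882.353ms (3/2)
2. 882.353ms @ 3/2 + 882.353ms (3/2)

note 2 onset = 3/2b = 882.353ms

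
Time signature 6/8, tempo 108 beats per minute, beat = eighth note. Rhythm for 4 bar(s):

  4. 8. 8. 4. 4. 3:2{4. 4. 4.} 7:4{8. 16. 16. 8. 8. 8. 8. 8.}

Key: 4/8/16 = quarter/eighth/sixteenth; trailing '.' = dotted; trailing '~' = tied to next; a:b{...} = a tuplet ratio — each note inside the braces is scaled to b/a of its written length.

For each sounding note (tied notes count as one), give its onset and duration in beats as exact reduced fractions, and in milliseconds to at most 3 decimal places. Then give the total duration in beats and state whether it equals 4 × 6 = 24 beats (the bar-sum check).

1) 0.0ms=0b +1666.667ms=3b
2) 1666.667ms=3b +833.333ms=3/2b
3) 2500.0ms=9/2b +833.333ms=3/2b
4) 3333.333ms=6b +1666.667ms=3b
5) 5000.0ms=9b +1666.667ms=3b
6) 6666.667ms=12b +1111.111ms=2b
7) 7777.778ms=14b +1111.111ms=2b
8) 8888.889ms=16b +1111.111ms=2b
9) 10000.0ms=18b +476.19ms=6/7b
10) 10476.19ms=132/7b +238.095ms=3/7b
11) 10714.286ms=135/7b +238.095ms=3/7b
12) 10952.381ms=138/7b +476.19ms=6/7b
13) 11428.571ms=144/7b +476.19ms=6/7b
14) 11904.762ms=150/7b +476.19ms=6/7b
15) 12380.952ms=156/7b +476.19ms=6/7b
16) 12857.143ms=162/7b +476.19ms=6/7b
Σ=24b of 24 (108bpm 6/8) — PASS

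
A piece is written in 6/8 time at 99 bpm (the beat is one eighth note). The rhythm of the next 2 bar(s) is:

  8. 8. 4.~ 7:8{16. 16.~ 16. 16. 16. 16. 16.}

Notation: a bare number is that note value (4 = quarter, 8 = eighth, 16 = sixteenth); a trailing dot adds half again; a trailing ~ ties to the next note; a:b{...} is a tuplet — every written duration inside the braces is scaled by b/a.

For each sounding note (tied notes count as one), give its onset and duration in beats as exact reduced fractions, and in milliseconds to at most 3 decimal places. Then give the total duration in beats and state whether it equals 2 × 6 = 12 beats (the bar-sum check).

1) 0.0ms=0b +909.091ms=3/2b
2) 909.091ms=3/2b +909.091ms=3/2b
3) 1818.182ms=3b +2337.662ms=27/7b
4) 4155.844ms=48/7b +1038.961ms=12/7b
5) 5194.805ms=60/7b +519.481ms=6/7b
6) 5714.286ms=66/7b +519.481ms=6/7b
7) 6233.766ms=72/7b +519.481ms=6/7b
8) 6753.247ms=78/7b +519.481ms=6/7b
Σ=12b of 12 (99bpm 6/8) — PASS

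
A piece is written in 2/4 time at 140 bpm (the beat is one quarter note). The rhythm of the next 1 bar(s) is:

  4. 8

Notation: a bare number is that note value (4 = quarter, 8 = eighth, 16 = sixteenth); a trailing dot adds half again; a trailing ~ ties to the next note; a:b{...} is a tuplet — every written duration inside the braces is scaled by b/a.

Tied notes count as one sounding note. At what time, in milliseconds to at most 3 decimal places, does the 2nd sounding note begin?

1. 0.0ms @ 0 + 642.857ms (3/2)
2. 642.857ms @ 3/2 + 214.286ms (1/2)

note 2 onset = 3/2b = 642.857ms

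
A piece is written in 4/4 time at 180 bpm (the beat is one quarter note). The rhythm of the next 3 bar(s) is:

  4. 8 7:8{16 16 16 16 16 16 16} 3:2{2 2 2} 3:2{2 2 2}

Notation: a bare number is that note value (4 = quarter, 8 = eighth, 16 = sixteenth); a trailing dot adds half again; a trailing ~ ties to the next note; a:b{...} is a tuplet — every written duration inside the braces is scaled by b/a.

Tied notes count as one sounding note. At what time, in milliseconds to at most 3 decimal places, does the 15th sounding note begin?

1. 0.0ms @ 0 + 500.0ms (3/2)
2. 500.0ms @ 3/2 + 166.667ms (1/2)
3. 666.667ms @ 2 + 95.238ms (2/7)
4. 761.905ms @ 16/7 + 95.238ms (2/7)
5. 857.143ms @ 18/7 + 95.238ms (2/7)
6. 952.381ms @ 20/7 + 95.238ms (2/7)
7. 1047.619ms @ 22/7 + 95.238ms (2/7)
8. 1142.857ms @ 24/7 + 95.238ms (2/7)
9. 1238.095ms @ 26/7 + 95.238ms (2/7)
10. 1333.333ms @ 4 + 444.444ms (4/3)
11. 1777.778ms @ 16/3 + 444.444ms (4/3)
12. 2222.222ms @ 20/3 + 444.444ms (4/3)
13. 2666.667ms @ 8 + 444.444ms (4/3)
14. 3111.111ms @ 28/3 + 444.444ms (4/3)
15. 3555.556ms @ 32/3 + 444.444ms (4/3)

note 15 onset = 32/3b = 3555.556ms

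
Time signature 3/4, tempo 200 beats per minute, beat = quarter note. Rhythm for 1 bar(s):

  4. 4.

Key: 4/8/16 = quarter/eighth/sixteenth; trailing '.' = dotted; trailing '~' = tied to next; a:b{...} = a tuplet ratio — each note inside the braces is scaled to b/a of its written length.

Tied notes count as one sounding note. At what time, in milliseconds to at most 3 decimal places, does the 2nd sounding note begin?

1. 0.0ms @ 0 + 450.0ms (3/2)
2. 450.0ms @ 3/2 + 450.0ms (3/2)

note 2 onset = 3/2b = 450.0ms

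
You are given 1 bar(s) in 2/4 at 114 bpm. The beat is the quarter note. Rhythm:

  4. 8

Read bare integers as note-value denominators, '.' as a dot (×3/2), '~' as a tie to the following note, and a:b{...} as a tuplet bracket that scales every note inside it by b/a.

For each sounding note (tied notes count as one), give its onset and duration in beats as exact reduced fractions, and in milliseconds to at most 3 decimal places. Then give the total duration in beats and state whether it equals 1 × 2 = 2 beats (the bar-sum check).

1) 0.0ms=0b +789.474ms=3/2b
2) 789.474ms=3/2b +263.158ms=1/2b
Σ=2b of 2 (114bpm 2/4) — PASS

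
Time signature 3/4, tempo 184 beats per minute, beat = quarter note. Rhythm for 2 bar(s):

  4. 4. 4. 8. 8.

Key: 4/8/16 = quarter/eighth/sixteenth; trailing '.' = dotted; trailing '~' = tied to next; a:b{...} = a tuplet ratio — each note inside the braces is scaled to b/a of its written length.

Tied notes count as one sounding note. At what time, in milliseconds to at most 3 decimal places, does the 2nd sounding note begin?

1. 0.0ms @ 0 + 489.13ms (3/2)
2. 489.13ms @ 3/2 + 489.13ms (3/2)
3. 978.261ms @ 3 + 489.13ms (3/2)
4. 1467.391ms @ 9/2 + 244.565ms (3/4)
5. 1711.957ms @ 21/4 + 244.565ms (3/4)

note 2 onset = 3/2b = 489.13ms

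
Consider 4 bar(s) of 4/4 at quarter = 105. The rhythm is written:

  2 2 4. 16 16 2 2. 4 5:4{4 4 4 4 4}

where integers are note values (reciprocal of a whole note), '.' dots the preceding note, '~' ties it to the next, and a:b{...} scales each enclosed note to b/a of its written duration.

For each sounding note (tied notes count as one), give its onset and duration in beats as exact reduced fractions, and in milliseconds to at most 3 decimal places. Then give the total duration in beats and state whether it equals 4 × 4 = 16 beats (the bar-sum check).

1) 0.0ms=0b +1142.857ms=2b
2) 1142.857ms=2b +1142.857ms=2b
3) 2285.714ms=4b +857.143ms=3/2b
4) 3142.857ms=11/2b +142.857ms=1/4b
5) 3285.714ms=23/4b +142.857ms=1/4b
6) 3428.571ms=6b +1142.857ms=2b
7) 4571.429ms=8b +1714.286ms=3b
8) 6285.714ms=11b +571.429ms=1b
9) 6857.143ms=12b +457.143ms=4/5b
10) 7314.286ms=64/5b +457.143ms=4/5b
11) 7771.429ms=68/5b +457.143ms=4/5b
12) 8228.571ms=72/5b +457.143ms=4/5b
13) 8685.714ms=76/5b +457.143ms=4/5b
Σ=16b of 16 (105bpm 4/4) — PASS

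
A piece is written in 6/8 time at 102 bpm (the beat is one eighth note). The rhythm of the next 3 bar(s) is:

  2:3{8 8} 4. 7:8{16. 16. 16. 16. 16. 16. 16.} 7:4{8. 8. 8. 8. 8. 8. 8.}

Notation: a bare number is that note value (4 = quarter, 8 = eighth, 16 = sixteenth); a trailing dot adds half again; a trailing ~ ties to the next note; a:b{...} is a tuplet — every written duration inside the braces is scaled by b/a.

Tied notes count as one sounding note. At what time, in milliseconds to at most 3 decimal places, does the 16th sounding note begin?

1. 0.0ms @ 0 + 882.353ms (3/2)
2. 882.353ms @ 3/2 + 882.353ms (3/2)
3. 1764.706ms @ 3 + 1764.706ms (3)
4. 3529.412ms @ 6 + 504.202ms (6/7)
5. 4033.613ms @ 48/7 + 504.202ms (6/7)
6. 4537.815ms @ 54/7 + 504.202ms (6/7)
7. 5042.017ms @ 60/7 + 504.202ms (6/7)
8. 5546.218ms @ 66/7 + 504.202ms (6/7)
9. 6050.42ms @ 72/7 + 504.202ms (6/7)
10. 6554.622ms @ 78/7 + 504.202ms (6/7)
11. 7058.824ms @ 12 + 504.202ms (6/7)
12. 7563.025ms @ 90/7 + 504.202ms (6/7)
13. 8067.227ms @ 96/7 + 504.202ms (6/7)
14. 8571.429ms @ 102/7 + 504.202ms (6/7)
15. 9075.63ms @ 108/7 + 504.202ms (6/7)
16. 9579.832ms @ 114/7 + 504.202ms (6/7)
17. 10084.034ms @ 120/7 + 504.202ms (6/7)

note 16 onset = 114/7b = 9579.832ms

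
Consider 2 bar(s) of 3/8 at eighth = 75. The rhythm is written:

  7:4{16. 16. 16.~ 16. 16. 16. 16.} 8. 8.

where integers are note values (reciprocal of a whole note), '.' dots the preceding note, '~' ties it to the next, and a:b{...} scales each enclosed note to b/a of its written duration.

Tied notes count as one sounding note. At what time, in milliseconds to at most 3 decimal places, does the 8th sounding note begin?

1. 0.0ms @ 0 + 342.857ms (3/7)
2. 342.857ms @ 3/7 + 342.857ms (3/7)
3. 685.714ms @ 6/7 + 685.714ms (6/7)
4. 1371.429ms @ 12/7 + 342.857ms (3/7)
5. 1714.286ms @ 15/7 + 342.857ms (3/7)
6. 2057.143ms @ 18/7 + 342.857ms (3/7)
7. 2400.0ms @ 3 + 1200.0ms (3/2)
8. 3600.0ms @ 9/2 + 1200.0ms (3/2)

note 8 onset = 9/2b = 3600.0ms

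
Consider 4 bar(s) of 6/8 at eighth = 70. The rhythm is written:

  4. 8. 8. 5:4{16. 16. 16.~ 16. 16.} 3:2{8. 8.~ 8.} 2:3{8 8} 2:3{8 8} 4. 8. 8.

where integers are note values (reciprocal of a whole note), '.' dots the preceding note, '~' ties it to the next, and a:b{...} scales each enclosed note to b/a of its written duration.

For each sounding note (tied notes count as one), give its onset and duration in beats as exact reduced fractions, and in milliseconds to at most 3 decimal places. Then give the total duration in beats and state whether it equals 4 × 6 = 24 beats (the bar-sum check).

1) 0.0ms=0b +2571.429ms=3b
2) 2571.429ms=3b +1285.714ms=3/2b
3) 3857.143ms=9/2b +1285.714ms=3/2b
4) 5142.857ms=6b +514.286ms=3/5b
5) 5657.143ms=33/5b +514.286ms=3/5b
6) 6171.429ms=36/5b +1028.571ms=6/5b
7) 7200.0ms=42/5b +514.286ms=3/5b
8) 7714.286ms=9b +857.143ms=1b
9) 8571.429ms=10b +1714.286ms=2b
10) 10285.714ms=12b +1285.714ms=3/2b
11) 11571.429ms=27/2b +1285.714ms=3/2b
12) 12857.143ms=15b +1285.714ms=3/2b
13) 14142.857ms=33/2b +1285.714ms=3/2b
14) 15428.571ms=18b +2571.429ms=3b
15) 18000.0ms=21b +1285.714ms=3/2b
16) 19285.714ms=45/2b +1285.714ms=3/2b
Σ=24b of 24 (70bpm 6/8) — PASS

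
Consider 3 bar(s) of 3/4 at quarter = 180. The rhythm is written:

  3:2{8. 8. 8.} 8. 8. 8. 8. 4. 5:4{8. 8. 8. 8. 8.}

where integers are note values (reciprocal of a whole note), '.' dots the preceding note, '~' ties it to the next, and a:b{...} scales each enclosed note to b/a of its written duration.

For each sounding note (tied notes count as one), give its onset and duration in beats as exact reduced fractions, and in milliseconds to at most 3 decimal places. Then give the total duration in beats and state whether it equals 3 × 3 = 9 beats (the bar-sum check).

1) 0.0ms=0b +166.667ms=1/2b
2) 166.667ms=1/2b +166.667ms=1/2b
3) 333.333ms=1b +166.667ms=1/2b
4) 500.0ms=3/2b +250.0ms=3/4b
5) 750.0ms=9/4b +250.0ms=3/4b
6) 1000.0ms=3b +250.0ms=3/4b
7) 1250.0ms=15/4b +250.0ms=3/4b
8) 1500.0ms=9/2b +500.0ms=3/2b
9) 2000.0ms=6b +200.0ms=3/5b
10) 2200.0ms=33/5b +200.0ms=3/5b
11) 2400.0ms=36/5b +200.0ms=3/5b
12) 2600.0ms=39/5b +200.0ms=3/5b
13) 2800.0ms=42/5b +200.0ms=3/5b
Σ=9b of 9 (180bpm 3/4) — PASS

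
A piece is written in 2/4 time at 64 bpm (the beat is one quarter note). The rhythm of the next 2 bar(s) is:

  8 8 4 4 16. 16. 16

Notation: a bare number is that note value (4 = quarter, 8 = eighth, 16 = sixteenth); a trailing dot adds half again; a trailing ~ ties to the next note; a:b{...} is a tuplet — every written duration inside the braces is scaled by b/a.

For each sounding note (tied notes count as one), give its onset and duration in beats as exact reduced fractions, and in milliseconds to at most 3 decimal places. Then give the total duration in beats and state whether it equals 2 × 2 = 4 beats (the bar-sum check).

1) 0.0ms=0b +468.75ms=1/2b
2) 468.75ms=1/2b +468.75ms=1/2b
3) 937.5ms=1b +937.5ms=1b
4) 1875.0ms=2b +937.5ms=1b
5) 2812.5ms=3b +351.562ms=3/8b
6) 3164.062ms=27/8b +351.562ms=3/8b
7) 3515.625ms=15/4b +234.375ms=1/4b
Σ=4b of 4 (64bpm 2/4) — PASS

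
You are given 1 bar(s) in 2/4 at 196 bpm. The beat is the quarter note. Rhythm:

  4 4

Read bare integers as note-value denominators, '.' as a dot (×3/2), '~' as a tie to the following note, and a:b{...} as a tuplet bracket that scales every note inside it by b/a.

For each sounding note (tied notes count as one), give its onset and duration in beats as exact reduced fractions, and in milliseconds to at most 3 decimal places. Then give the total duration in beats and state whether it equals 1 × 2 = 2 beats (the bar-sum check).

1) 0.0ms=0b +306.122ms=1b
2) 306.122ms=1b +306.122ms=1b
Σ=2b of 2 (196bpm 2/4) — PASS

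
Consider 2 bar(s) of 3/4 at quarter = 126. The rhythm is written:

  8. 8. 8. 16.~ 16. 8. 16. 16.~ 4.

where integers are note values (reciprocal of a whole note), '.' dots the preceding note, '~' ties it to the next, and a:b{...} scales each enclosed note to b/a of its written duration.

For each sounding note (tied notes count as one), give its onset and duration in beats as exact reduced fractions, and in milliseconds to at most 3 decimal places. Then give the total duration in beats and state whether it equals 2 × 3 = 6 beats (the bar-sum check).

1) 0.0ms=0b +357.143ms=3/4b
2) 357.143ms=3/4b +357.143ms=3/4b
3) 714.286ms=3/2b +357.143ms=3/4b
4) 1071.429ms=9/4b +357.143ms=3/4b
5) 1428.571ms=3b +357.143ms=3/4b
6) 1785.714ms=15/4b +178.571ms=3/8b
7) 1964.286ms=33/8b +892.857ms=15/8b
Σ=6b of 6 (126bpm 3/4) — PASS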